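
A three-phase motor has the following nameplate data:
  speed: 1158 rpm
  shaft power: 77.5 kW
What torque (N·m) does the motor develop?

ω = 2π × 1158/60 = 121.3 rad/s
τ = P/ω = 77500/121.3 = 639 N·m

639 N·m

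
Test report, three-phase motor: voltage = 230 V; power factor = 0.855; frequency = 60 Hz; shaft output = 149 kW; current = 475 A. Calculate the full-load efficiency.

92.1 %

P_out = 149 kW = 149000 W
P_in = √3·V_L·I_L·cosφ = 1.732 × 230 × 475 × 0.855 = 161784 W
η = P_out / P_in = 149000 / 161784 = 0.921 = 92.1%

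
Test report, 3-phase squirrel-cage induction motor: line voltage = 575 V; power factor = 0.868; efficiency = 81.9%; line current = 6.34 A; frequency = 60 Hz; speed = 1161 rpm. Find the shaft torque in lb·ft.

27.2 lb·ft

P_in = √3·V·I·cosφ = 1.732 × 575 × 6.34 × 0.868 = 5481 W
P_out = η·P_in = 0.819 × 5481 = 4489 W
n = 1161 rpm
ω = 2π×1161/60 = 121.6 rad/s
τ = P_out/ω = 4489/121.6 = 36.92 N·m
In lb·ft: 36.92/1.356 = 27.2 lb·ft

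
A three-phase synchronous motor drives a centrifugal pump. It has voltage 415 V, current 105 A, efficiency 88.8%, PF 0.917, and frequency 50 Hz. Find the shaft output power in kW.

P_in = √3·V·I·cosφ = 1.732 × 415 × 105 × 0.917 = 69208 W
P_out = η·P_in = 0.888 × 69208 = 61457 W

61.5 kW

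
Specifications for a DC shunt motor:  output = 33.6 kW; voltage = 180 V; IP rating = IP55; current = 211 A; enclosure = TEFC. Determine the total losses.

P_in = V·I = 180×211 = 37980 W
P_out = 33600 W
Losses = P_in − P_out = 37980 − 33600 = 4380 W

4380 W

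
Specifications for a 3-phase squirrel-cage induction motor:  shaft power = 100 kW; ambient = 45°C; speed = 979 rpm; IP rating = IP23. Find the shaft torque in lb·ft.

719 lb·ft

ω = 2π × 979/60 = 102.5 rad/s
τ = P/ω = 100000/102.5 = 975.6 N·m
In lb·ft: 975.6/1.356 = 719 lb·ft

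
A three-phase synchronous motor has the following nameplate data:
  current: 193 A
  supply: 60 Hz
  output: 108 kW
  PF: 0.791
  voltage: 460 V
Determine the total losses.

P_in = √3·V·I·cosφ = 1.732×460×193×0.791 = 121630 W
P_out = 108000 W
Losses = P_in − P_out = 121630 − 108000 = 13630 W

13.6 kW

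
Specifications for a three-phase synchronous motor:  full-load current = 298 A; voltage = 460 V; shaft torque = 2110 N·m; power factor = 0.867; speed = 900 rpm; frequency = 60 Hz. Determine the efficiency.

96.6 %

ω = 2π × 900/60 = 94.25 rad/s; P_out = τω = 2110 × 94.25 = 198868 W
P_in = √3·V_L·I_L·cosφ = 1.732 × 460 × 298 × 0.867 = 205845 W
η = P_out / P_in = 198868 / 205845 = 0.966 = 96.6%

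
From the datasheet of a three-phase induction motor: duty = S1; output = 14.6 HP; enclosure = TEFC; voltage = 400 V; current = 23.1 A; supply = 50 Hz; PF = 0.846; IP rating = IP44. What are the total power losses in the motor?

2650 W

P_in = √3·V·I·cosφ = 1.732×400×23.1×0.846 = 13539 W
P_out = 14.6×746 = 10892 W
Losses = P_in − P_out = 13539 − 10892 = 2647 W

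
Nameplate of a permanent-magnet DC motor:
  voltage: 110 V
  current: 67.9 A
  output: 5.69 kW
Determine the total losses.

P_in = V·I = 110×67.9 = 7469 W
P_out = 5690 W
Losses = P_in − P_out = 7469 − 5690 = 1779 W

1780 W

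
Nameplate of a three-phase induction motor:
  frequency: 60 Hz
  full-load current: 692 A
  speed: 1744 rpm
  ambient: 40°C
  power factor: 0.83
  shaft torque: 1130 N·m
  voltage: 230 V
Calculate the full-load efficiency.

90.2 %

ω = 2π × 1744/60 = 182.6 rad/s; P_out = τω = 1130 × 182.6 = 206338 W
P_in = √3·V_L·I_L·cosφ = 1.732 × 230 × 692 × 0.83 = 228802 W
η = P_out / P_in = 206338 / 228802 = 0.902 = 90.2%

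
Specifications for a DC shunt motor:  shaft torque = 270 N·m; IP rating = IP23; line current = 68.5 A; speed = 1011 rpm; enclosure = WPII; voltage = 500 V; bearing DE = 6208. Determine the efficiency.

ω = 2π × 1011/60 = 105.9 rad/s; P_out = τω = 270 × 105.9 = 28593 W
P_in = V·I = 500 × 68.5 = 34250 W
η = P_out / P_in = 28593 / 34250 = 0.835 = 83.5%

83.5 %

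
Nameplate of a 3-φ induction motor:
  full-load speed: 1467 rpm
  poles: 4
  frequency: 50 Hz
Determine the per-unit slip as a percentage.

n_s = 120f/p = 120×50/4 = 1500 rpm
s = (n_s − n)/n_s = (1500 − 1467)/1500 = 0.0220

2.20 %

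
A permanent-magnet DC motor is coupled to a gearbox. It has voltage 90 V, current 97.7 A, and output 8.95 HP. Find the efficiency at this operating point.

P_out = 8.95 × 746 = 6677 W
P_in = V·I = 90 × 97.7 = 8793 W
η = P_out / P_in = 6677 / 8793 = 0.759 = 75.9%

75.9 %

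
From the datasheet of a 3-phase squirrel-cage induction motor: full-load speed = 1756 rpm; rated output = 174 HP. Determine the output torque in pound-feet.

P_out = 174 × 746 = 129804 W
ω = 2π × 1756/60 = 183.9 rad/s
τ = P_out/ω = 129804/183.9 = 705.8 N·m
In lb·ft: 705.8/1.356 = 521 lb·ft

521 lb·ft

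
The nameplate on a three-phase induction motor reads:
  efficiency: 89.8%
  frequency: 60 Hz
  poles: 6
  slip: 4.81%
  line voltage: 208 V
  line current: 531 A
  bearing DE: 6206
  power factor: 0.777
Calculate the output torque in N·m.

1120 N·m

P_in = √3·V·I·cosφ = 1.732 × 208 × 531 × 0.777 = 148637 W
P_out = η·P_in = 0.898 × 148637 = 133476 W
n_s = 120×60/6 = 1200 rpm; n = 1200×(1−0.0481) = 1142 rpm
ω = 2π×1142/60 = 119.6 rad/s
τ = P_out/ω = 133476/119.6 = 1120 N·m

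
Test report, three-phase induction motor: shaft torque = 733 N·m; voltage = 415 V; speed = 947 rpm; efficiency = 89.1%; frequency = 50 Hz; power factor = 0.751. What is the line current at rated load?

151 A

ω = 2π×947/60 = 99.17 rad/s; P_out = τω = 733 × 99.17 = 72692 W
P_in = P_out / η = 72692 / 0.891 = 81585 W
I_L = P_in / (√3·V_L·cosφ) = 81585 / (1.732 × 415 × 0.751) = 151 A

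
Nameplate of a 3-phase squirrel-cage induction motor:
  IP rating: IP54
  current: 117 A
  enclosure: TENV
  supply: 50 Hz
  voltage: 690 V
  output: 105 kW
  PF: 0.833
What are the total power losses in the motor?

P_in = √3·V·I·cosφ = 1.732×690×117×0.833 = 116474 W
P_out = 105000 W
Losses = P_in − P_out = 116474 − 105000 = 11474 W

11.5 kW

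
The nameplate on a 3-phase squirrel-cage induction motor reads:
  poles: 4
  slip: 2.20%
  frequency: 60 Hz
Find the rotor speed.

1760 rpm

n_s = 120f/p = 120×60/4 = 1800 rpm
n = n_s(1 − s) = 1800 × (1 − 0.022) = 1760 rpm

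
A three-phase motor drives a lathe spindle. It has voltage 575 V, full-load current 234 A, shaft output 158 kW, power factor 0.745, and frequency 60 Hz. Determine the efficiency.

91.0 %

P_out = 158 kW = 158000 W
P_in = √3·V_L·I_L·cosφ = 1.732 × 575 × 234 × 0.745 = 173615 W
η = P_out / P_in = 158000 / 173615 = 0.910 = 91.0%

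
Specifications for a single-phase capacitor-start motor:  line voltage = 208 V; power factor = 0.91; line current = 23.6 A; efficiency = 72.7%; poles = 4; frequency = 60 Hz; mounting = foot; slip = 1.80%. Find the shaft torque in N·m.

P_in = V·I·cosφ = 208 × 23.6 × 0.91 = 4467 W
P_out = η·P_in = 0.727 × 4467 = 3248 W
n_s = 120×60/4 = 1800 rpm; n = 1800×(1−0.018) = 1768 rpm
ω = 2π×1768/60 = 185.1 rad/s
τ = P_out/ω = 3248/185.1 = 17.5 N·m

17.5 N·m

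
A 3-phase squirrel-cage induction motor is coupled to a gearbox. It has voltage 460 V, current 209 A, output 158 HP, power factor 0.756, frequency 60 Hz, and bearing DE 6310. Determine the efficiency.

P_out = 158 × 746 = 117868 W
P_in = √3·V_L·I_L·cosφ = 1.732 × 460 × 209 × 0.756 = 125885 W
η = P_out / P_in = 117868 / 125885 = 0.936 = 93.6%

93.6 %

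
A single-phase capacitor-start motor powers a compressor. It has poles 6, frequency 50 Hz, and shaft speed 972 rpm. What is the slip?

n_s = 120f/p = 120×50/6 = 1000 rpm
s = (n_s − n)/n_s = (1000 − 972)/1000 = 0.0280

2.80 %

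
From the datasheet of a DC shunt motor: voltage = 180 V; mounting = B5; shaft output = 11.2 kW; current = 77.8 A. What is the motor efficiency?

P_out = 11.2 kW = 11200 W
P_in = V·I = 180 × 77.8 = 14004 W
η = P_out / P_in = 11200 / 14004 = 0.800 = 80.0%

80.0 %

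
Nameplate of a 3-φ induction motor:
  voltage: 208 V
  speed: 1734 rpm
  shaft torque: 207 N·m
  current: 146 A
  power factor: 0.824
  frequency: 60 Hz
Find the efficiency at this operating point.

ω = 2π × 1734/60 = 181.6 rad/s; P_out = τω = 207 × 181.6 = 37591 W
P_in = √3·V_L·I_L·cosφ = 1.732 × 208 × 146 × 0.824 = 43340 W
η = P_out / P_in = 37591 / 43340 = 0.867 = 86.7%

86.7 %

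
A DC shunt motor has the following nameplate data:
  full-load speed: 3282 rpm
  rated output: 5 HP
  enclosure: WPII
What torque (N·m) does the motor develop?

10.9 N·m

P_out = 5 × 746 = 3730 W
ω = 2π × 3282/60 = 343.7 rad/s
τ = P_out/ω = 3730/343.7 = 10.9 N·m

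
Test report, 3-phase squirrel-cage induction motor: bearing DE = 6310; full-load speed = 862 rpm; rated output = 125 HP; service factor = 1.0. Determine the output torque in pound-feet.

762 lb·ft

P_out = 125 × 746 = 93250 W
ω = 2π × 862/60 = 90.27 rad/s
τ = P_out/ω = 93250/90.27 = 1033 N·m
In lb·ft: 1033/1.356 = 762 lb·ft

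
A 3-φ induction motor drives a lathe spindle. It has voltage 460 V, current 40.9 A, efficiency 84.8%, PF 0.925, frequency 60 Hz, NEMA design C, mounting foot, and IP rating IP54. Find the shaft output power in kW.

25.6 kW

P_in = √3·V·I·cosφ = 1.732 × 460 × 40.9 × 0.925 = 30142 W
P_out = η·P_in = 0.848 × 30142 = 25560 W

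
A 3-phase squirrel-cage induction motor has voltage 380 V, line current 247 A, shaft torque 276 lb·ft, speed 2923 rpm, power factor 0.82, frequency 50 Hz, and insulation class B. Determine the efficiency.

τ = 276 lb·ft × 1.356 = 374.3 N·m
ω = 2π × 2923/60 = 306.1 rad/s; P_out = τω = 374.3 × 306.1 = 114573 W
P_in = √3·V_L·I_L·cosφ = 1.732 × 380 × 247 × 0.82 = 133304 W
η = P_out / P_in = 114573 / 133304 = 0.859 = 85.9%

85.9 %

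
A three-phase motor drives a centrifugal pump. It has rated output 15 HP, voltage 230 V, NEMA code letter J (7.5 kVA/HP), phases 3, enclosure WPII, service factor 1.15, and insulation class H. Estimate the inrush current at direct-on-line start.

S_LR = 7.5 × 15 = 112.5 kVA
I_LR = S_LR/(√3·V_L) = 112500/(1.732×230) = 282 A

282 A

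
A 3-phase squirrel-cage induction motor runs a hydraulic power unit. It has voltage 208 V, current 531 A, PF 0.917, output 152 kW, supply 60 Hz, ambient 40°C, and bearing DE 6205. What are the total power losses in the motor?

P_in = √3·V·I·cosφ = 1.732×208×531×0.917 = 175418 W
P_out = 152000 W
Losses = P_in − P_out = 175418 − 152000 = 23418 W

23.4 kW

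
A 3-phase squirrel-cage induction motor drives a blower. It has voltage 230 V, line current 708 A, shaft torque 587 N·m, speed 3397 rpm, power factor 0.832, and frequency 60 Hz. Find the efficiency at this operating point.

ω = 2π × 3397/60 = 355.7 rad/s; P_out = τω = 587 × 355.7 = 208796 W
P_in = √3·V_L·I_L·cosφ = 1.732 × 230 × 708 × 0.832 = 234656 W
η = P_out / P_in = 208796 / 234656 = 0.890 = 89.0%

89.0 %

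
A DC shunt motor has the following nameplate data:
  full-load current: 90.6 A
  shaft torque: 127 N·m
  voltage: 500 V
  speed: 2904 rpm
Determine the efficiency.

85.3 %

ω = 2π × 2904/60 = 304.1 rad/s; P_out = τω = 127 × 304.1 = 38621 W
P_in = V·I = 500 × 90.6 = 45300 W
η = P_out / P_in = 38621 / 45300 = 0.853 = 85.3%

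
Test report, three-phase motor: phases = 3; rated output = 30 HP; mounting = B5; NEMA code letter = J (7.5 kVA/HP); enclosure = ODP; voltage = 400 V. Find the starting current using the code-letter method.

325 A

S_LR = 7.5 × 30 = 225 kVA
I_LR = S_LR/(√3·V_L) = 225000/(1.732×400) = 325 A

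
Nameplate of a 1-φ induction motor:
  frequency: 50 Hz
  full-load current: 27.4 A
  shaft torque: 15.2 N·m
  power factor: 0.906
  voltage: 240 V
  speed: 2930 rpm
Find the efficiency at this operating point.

ω = 2π × 2930/60 = 306.8 rad/s; P_out = τω = 15.2 × 306.8 = 4663 W
P_in = V·I·cosφ = 240 × 27.4 × 0.906 = 5958 W
η = P_out / P_in = 4663 / 5958 = 0.783 = 78.3%

78.3 %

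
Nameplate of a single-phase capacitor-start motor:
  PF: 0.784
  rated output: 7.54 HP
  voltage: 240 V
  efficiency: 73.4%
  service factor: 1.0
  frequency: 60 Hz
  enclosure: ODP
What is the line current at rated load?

P_out = 7.54 × 746 = 5625 W
P_in = P_out / η = 5625 / 0.734 = 7663 W
I = P_in / (V·cosφ) = 7663 / (240 × 0.784) = 40.7 A

40.7 A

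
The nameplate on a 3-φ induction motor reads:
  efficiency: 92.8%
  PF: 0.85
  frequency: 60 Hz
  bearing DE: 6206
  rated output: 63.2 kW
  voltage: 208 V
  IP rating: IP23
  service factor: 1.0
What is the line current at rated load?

P_out = 63.2 kW = 63200 W
P_in = P_out / η = 63200 / 0.928 = 68103 W
I_L = P_in / (√3·V_L·cosφ) = 68103 / (1.732 × 208 × 0.85) = 222 A

222 A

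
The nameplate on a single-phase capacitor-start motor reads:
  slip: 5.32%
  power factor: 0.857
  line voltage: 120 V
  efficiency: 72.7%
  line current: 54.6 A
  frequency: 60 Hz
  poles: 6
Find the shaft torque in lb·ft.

P_in = V·I·cosφ = 120 × 54.6 × 0.857 = 5615 W
P_out = η·P_in = 0.727 × 5615 = 4082 W
n_s = 120×60/6 = 1200 rpm; n = 1200×(1−0.0532) = 1136 rpm
ω = 2π×1136/60 = 119 rad/s
τ = P_out/ω = 4082/119 = 34.3 N·m
In lb·ft: 34.3/1.356 = 25.3 lb·ft

25.3 lb·ft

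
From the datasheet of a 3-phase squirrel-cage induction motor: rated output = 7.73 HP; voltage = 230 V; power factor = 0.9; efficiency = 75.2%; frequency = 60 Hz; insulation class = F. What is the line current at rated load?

21.4 A

P_out = 7.73 × 746 = 5767 W
P_in = P_out / η = 5767 / 0.752 = 7669 W
I_L = P_in / (√3·V_L·cosφ) = 7669 / (1.732 × 230 × 0.9) = 21.4 A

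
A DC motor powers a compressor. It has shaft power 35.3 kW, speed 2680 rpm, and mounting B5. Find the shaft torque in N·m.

126 N·m

ω = 2π × 2680/60 = 280.6 rad/s
τ = P/ω = 35300/280.6 = 126 N·m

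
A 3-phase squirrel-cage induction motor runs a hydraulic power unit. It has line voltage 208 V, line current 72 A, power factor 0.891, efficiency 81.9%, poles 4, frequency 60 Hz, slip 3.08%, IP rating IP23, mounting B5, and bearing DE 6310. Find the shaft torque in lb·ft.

P_in = √3·V·I·cosφ = 1.732 × 208 × 72 × 0.891 = 23111 W
P_out = η·P_in = 0.819 × 23111 = 18928 W
n_s = 120×60/4 = 1800 rpm; n = 1800×(1−0.0308) = 1745 rpm
ω = 2π×1745/60 = 182.7 rad/s
τ = P_out/ω = 18928/182.7 = 103.6 N·m
In lb·ft: 103.6/1.356 = 76.4 lb·ft

76.4 lb·ft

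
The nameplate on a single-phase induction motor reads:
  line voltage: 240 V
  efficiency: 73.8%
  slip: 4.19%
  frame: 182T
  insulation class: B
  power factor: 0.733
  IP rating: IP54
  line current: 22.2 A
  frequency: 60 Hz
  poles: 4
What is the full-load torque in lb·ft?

11.8 lb·ft

P_in = V·I·cosφ = 240 × 22.2 × 0.733 = 3905 W
P_out = η·P_in = 0.738 × 3905 = 2882 W
n_s = 120×60/4 = 1800 rpm; n = 1800×(1−0.0419) = 1725 rpm
ω = 2π×1725/60 = 180.6 rad/s
τ = P_out/ω = 2882/180.6 = 15.96 N·m
In lb·ft: 15.96/1.356 = 11.8 lb·ft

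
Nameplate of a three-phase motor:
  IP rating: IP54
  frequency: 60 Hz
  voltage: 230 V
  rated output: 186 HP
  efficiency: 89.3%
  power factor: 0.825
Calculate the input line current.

P_out = 186 × 746 = 138756 W
P_in = P_out / η = 138756 / 0.893 = 155382 W
I_L = P_in / (√3·V_L·cosφ) = 155382 / (1.732 × 230 × 0.825) = 473 A

473 A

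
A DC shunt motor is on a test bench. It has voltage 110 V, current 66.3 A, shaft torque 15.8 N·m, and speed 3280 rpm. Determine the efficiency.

ω = 2π × 3280/60 = 343.5 rad/s; P_out = τω = 15.8 × 343.5 = 5427 W
P_in = V·I = 110 × 66.3 = 7293 W
η = P_out / P_in = 5427 / 7293 = 0.744 = 74.4%

74.4 %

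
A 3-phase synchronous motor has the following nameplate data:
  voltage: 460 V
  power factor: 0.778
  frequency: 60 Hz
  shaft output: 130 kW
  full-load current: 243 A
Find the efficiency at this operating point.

P_out = 130 kW = 130000 W
P_in = √3·V_L·I_L·cosφ = 1.732 × 460 × 243 × 0.778 = 150623 W
η = P_out / P_in = 130000 / 150623 = 0.863 = 86.3%

86.3 %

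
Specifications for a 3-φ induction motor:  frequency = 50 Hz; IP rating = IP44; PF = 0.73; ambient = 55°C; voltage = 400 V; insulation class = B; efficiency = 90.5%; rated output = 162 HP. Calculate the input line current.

P_out = 162 × 746 = 120852 W
P_in = P_out / η = 120852 / 0.905 = 133538 W
I_L = P_in / (√3·V_L·cosφ) = 133538 / (1.732 × 400 × 0.73) = 264 A

264 A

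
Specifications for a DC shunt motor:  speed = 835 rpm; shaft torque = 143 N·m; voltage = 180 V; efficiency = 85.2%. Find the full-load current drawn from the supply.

81.5 A

ω = 2π×835/60 = 87.44 rad/s; P_out = τω = 143 × 87.44 = 12504 W
P_in = P_out / η = 12504 / 0.852 = 14676 W
I = P_in / V = 14676 / 180 = 81.5 A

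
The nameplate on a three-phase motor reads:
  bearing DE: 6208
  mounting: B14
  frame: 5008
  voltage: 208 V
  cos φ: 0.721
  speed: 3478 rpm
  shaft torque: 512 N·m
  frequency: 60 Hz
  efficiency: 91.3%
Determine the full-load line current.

786 A

ω = 2π×3478/60 = 364.2 rad/s; P_out = τω = 512 × 364.2 = 186470 W
P_in = P_out / η = 186470 / 0.913 = 204239 W
I_L = P_in / (√3·V_L·cosφ) = 204239 / (1.732 × 208 × 0.721) = 786 A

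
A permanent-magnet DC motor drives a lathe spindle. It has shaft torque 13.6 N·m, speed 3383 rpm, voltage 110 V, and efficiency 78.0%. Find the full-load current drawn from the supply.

ω = 2π×3383/60 = 354.3 rad/s; P_out = τω = 13.6 × 354.3 = 4818 W
P_in = P_out / η = 4818 / 0.780 = 6177 W
I = P_in / V = 6177 / 110 = 56.2 A

56.2 A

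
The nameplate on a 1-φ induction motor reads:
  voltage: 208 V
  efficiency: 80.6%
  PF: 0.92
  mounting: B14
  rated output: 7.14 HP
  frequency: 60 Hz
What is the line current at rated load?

34.5 A

P_out = 7.14 × 746 = 5326 W
P_in = P_out / η = 5326 / 0.806 = 6608 W
I = P_in / (V·cosφ) = 6608 / (208 × 0.92) = 34.5 A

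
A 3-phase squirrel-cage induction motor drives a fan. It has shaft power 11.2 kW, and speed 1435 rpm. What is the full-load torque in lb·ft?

ω = 2π × 1435/60 = 150.3 rad/s
τ = P/ω = 11200/150.3 = 74.52 N·m
In lb·ft: 74.52/1.356 = 55 lb·ft

55 lb·ft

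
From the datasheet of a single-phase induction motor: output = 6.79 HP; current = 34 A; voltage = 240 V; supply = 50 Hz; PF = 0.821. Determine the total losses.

P_in = V·I·cosφ = 240×34×0.821 = 6699 W
P_out = 6.79×746 = 5065 W
Losses = P_in − P_out = 6699 − 5065 = 1634 W

1.63 kW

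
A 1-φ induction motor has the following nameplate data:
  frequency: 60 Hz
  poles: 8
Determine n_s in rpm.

n_s = 120f/p = 120×60/8 = 900 rpm

900 rpm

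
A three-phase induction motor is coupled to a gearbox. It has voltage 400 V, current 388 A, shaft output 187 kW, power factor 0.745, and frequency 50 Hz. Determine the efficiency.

P_out = 187 kW = 187000 W
P_in = √3·V_L·I_L·cosφ = 1.732 × 400 × 388 × 0.745 = 200261 W
η = P_out / P_in = 187000 / 200261 = 0.934 = 93.4%

93.4 %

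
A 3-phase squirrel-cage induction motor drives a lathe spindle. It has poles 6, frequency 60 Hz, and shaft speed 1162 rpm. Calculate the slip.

n_s = 120f/p = 120×60/6 = 1200 rpm
s = (n_s − n)/n_s = (1200 − 1162)/1200 = 0.0317

3.2 %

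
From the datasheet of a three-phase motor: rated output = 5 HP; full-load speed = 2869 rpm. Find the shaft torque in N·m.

P_out = 5 × 746 = 3730 W
ω = 2π × 2869/60 = 300.4 rad/s
τ = P_out/ω = 3730/300.4 = 12.4 N·m

12.4 N·m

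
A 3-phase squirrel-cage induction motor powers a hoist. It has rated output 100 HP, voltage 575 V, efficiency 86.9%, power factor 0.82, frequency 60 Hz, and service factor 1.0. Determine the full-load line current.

105 A

P_out = 100 × 746 = 74600 W
P_in = P_out / η = 74600 / 0.869 = 85846 W
I_L = P_in / (√3·V_L·cosφ) = 85846 / (1.732 × 575 × 0.82) = 105 A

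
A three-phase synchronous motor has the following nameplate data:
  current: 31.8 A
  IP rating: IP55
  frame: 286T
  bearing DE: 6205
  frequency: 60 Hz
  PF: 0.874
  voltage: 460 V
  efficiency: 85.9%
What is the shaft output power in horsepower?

25.5 HP

P_in = √3·V·I·cosφ = 1.732 × 460 × 31.8 × 0.874 = 22143 W
P_out = η·P_in = 0.859 × 22143 = 19021 W
= 19021/746 = 25.5 HP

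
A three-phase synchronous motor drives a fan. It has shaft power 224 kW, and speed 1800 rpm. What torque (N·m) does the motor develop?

1190 N·m

ω = 2π × 1800/60 = 188.5 rad/s
τ = P/ω = 224000/188.5 = 1190 N·m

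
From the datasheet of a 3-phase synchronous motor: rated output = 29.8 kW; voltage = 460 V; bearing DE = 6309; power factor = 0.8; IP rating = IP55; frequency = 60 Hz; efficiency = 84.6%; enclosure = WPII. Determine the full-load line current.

P_out = 29.8 kW = 29800 W
P_in = P_out / η = 29800 / 0.846 = 35225 W
I_L = P_in / (√3·V_L·cosφ) = 35225 / (1.732 × 460 × 0.8) = 55.3 A

55.3 A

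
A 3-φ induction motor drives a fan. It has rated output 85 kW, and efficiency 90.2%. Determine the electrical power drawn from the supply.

94.2 kW

P_out = 85000 W
P_in = P_out/η = 85000/0.902 = 94235 W = 94.2 kW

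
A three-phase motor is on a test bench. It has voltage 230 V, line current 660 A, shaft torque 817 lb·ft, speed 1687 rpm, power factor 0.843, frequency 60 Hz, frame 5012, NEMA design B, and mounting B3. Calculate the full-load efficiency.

τ = 817 lb·ft × 1.356 = 1108 N·m
ω = 2π × 1687/60 = 176.7 rad/s; P_out = τω = 1108 × 176.7 = 195784 W
P_in = √3·V_L·I_L·cosφ = 1.732 × 230 × 660 × 0.843 = 221640 W
η = P_out / P_in = 195784 / 221640 = 0.883 = 88.3%

88.3 %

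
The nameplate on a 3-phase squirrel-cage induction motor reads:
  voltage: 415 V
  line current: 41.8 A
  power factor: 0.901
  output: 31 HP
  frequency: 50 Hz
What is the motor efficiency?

P_out = 31 × 746 = 23126 W
P_in = √3·V_L·I_L·cosφ = 1.732 × 415 × 41.8 × 0.901 = 27071 W
η = P_out / P_in = 23126 / 27071 = 0.854 = 85.4%

85.4 %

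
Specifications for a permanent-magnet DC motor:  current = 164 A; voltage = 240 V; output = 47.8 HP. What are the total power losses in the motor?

3700 W

P_in = V·I = 240×164 = 39360 W
P_out = 47.8×746 = 35659 W
Losses = P_in − P_out = 39360 − 35659 = 3701 W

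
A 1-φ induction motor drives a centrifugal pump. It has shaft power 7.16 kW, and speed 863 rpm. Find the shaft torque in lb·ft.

ω = 2π × 863/60 = 90.37 rad/s
τ = P/ω = 7160/90.37 = 79.23 N·m
In lb·ft: 79.23/1.356 = 58.4 lb·ft

58.4 lb·ft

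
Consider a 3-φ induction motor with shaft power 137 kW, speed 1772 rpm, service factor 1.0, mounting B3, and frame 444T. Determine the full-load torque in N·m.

ω = 2π × 1772/60 = 185.6 rad/s
τ = P/ω = 137000/185.6 = 738 N·m

738 N·m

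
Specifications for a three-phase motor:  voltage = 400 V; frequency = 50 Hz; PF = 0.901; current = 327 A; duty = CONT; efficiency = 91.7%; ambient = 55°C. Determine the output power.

187 kW

P_in = √3·V·I·cosφ = 1.732 × 400 × 327 × 0.901 = 204118 W
P_out = η·P_in = 0.917 × 204118 = 187176 W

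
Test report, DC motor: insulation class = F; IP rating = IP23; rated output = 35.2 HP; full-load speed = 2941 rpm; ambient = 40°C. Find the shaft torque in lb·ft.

P_out = 35.2 × 746 = 26259 W
ω = 2π × 2941/60 = 308 rad/s
τ = P_out/ω = 26259/308 = 85.26 N·m
In lb·ft: 85.26/1.356 = 62.9 lb·ft

62.9 lb·ft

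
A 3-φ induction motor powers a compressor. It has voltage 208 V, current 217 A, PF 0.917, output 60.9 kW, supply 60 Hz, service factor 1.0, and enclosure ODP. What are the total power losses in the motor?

P_in = √3·V·I·cosφ = 1.732×208×217×0.917 = 71687 W
P_out = 60900 W
Losses = P_in − P_out = 71687 − 60900 = 10787 W

10800 W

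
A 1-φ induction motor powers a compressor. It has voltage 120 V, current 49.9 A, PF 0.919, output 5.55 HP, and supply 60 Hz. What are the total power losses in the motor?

1360 W

P_in = V·I·cosφ = 120×49.9×0.919 = 5503 W
P_out = 5.55×746 = 4140 W
Losses = P_in − P_out = 5503 − 4140 = 1363 W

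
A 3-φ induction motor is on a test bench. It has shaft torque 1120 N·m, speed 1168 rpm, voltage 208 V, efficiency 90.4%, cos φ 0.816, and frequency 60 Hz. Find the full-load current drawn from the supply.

515 A

ω = 2π×1168/60 = 122.3 rad/s; P_out = τω = 1120 × 122.3 = 136976 W
P_in = P_out / η = 136976 / 0.904 = 151522 W
I_L = P_in / (√3·V_L·cosφ) = 151522 / (1.732 × 208 × 0.816) = 515 A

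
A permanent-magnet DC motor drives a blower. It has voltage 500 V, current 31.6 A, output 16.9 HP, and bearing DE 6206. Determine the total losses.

3.19 kW

P_in = V·I = 500×31.6 = 15800 W
P_out = 16.9×746 = 12607 W
Losses = P_in − P_out = 15800 − 12607 = 3193 W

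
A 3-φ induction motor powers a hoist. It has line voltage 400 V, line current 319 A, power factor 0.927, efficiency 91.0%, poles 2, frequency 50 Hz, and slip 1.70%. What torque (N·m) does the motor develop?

P_in = √3·V·I·cosφ = 1.732 × 400 × 319 × 0.927 = 204870 W
P_out = η·P_in = 0.91 × 204870 = 186432 W
n_s = 120×50/2 = 3000 rpm; n = 3000×(1−0.017) = 2949 rpm
ω = 2π×2949/60 = 308.8 rad/s
τ = P_out/ω = 186432/308.8 = 604 N·m

604 N·m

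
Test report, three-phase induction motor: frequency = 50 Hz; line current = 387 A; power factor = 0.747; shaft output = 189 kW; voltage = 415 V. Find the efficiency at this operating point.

91.0 %

P_out = 189 kW = 189000 W
P_in = √3·V_L·I_L·cosφ = 1.732 × 415 × 387 × 0.747 = 207791 W
η = P_out / P_in = 189000 / 207791 = 0.910 = 91.0%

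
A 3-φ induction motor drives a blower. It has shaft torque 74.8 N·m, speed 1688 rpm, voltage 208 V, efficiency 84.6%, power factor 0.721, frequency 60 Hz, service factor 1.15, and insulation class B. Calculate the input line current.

60.2 A

ω = 2π×1688/60 = 176.8 rad/s; P_out = τω = 74.8 × 176.8 = 13225 W
P_in = P_out / η = 13225 / 0.846 = 15632 W
I_L = P_in / (√3·V_L·cosφ) = 15632 / (1.732 × 208 × 0.721) = 60.2 A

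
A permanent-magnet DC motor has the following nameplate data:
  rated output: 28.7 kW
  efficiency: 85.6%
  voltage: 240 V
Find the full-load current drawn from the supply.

140 A

P_out = 28.7 kW = 28700 W
P_in = P_out / η = 28700 / 0.856 = 33528 W
I = P_in / V = 33528 / 240 = 140 A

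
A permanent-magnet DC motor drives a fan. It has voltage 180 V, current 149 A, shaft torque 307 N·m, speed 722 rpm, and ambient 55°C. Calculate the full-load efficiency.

86.5 %

ω = 2π × 722/60 = 75.61 rad/s; P_out = τω = 307 × 75.61 = 23212 W
P_in = V·I = 180 × 149 = 26820 W
η = P_out / P_in = 23212 / 26820 = 0.865 = 86.5%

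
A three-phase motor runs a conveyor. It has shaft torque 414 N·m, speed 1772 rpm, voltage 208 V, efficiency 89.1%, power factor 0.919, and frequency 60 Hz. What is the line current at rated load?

ω = 2π×1772/60 = 185.6 rad/s; P_out = τω = 414 × 185.6 = 76838 W
P_in = P_out / η = 76838 / 0.891 = 86238 W
I_L = P_in / (√3·V_L·cosφ) = 86238 / (1.732 × 208 × 0.919) = 260 A

260 A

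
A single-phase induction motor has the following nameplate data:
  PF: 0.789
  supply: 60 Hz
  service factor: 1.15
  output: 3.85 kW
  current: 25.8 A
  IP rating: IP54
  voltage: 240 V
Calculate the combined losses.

P_in = V·I·cosφ = 240×25.8×0.789 = 4885 W
P_out = 3850 W
Losses = P_in − P_out = 4885 − 3850 = 1035 W

1040 W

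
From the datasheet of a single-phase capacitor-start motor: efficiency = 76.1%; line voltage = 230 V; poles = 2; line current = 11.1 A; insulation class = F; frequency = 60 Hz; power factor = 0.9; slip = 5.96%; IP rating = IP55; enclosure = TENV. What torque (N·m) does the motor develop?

4.93 N·m

P_in = V·I·cosφ = 230 × 11.1 × 0.9 = 2298 W
P_out = η·P_in = 0.761 × 2298 = 1749 W
n_s = 120×60/2 = 3600 rpm; n = 3600×(1−0.0596) = 3385 rpm
ω = 2π×3385/60 = 354.5 rad/s
τ = P_out/ω = 1749/354.5 = 4.93 N·m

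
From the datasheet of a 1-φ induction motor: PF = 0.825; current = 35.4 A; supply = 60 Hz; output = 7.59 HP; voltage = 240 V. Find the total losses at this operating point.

1350 W

P_in = V·I·cosφ = 240×35.4×0.825 = 7009 W
P_out = 7.59×746 = 5662 W
Losses = P_in − P_out = 7009 − 5662 = 1347 W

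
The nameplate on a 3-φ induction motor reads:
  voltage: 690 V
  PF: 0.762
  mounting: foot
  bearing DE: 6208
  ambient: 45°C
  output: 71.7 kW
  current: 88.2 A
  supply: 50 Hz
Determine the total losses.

P_in = √3·V·I·cosφ = 1.732×690×88.2×0.762 = 80319 W
P_out = 71700 W
Losses = P_in − P_out = 80319 − 71700 = 8619 W

8.62 kW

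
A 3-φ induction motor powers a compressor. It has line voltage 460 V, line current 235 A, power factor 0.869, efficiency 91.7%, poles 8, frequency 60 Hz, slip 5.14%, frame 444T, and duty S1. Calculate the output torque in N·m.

1670 N·m

P_in = √3·V·I·cosφ = 1.732 × 460 × 235 × 0.869 = 162702 W
P_out = η·P_in = 0.917 × 162702 = 149198 W
n_s = 120×60/8 = 900 rpm; n = 900×(1−0.0514) = 854 rpm
ω = 2π×854/60 = 89.43 rad/s
τ = P_out/ω = 149198/89.43 = 1670 N·m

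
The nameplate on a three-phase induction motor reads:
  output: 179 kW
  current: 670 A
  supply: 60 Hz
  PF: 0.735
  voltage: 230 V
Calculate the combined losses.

P_in = √3·V·I·cosφ = 1.732×230×670×0.735 = 196172 W
P_out = 179000 W
Losses = P_in − P_out = 196172 − 179000 = 17172 W

17200 W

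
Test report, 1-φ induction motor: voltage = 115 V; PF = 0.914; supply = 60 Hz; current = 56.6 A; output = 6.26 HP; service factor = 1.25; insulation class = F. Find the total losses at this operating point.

1280 W

P_in = V·I·cosφ = 115×56.6×0.914 = 5949 W
P_out = 6.26×746 = 4670 W
Losses = P_in − P_out = 5949 − 4670 = 1279 W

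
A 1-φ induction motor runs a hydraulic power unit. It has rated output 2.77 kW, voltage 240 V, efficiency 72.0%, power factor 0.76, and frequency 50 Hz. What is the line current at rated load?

21.1 A

P_out = 2.77 kW = 2770 W
P_in = P_out / η = 2770 / 0.720 = 3847 W
I = P_in / (V·cosφ) = 3847 / (240 × 0.76) = 21.1 A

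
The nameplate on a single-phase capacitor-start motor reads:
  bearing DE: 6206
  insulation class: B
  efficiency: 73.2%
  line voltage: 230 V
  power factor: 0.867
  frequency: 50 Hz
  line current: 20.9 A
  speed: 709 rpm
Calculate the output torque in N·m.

41.1 N·m

P_in = V·I·cosφ = 230 × 20.9 × 0.867 = 4168 W
P_out = η·P_in = 0.732 × 4168 = 3051 W
n = 709 rpm
ω = 2π×709/60 = 74.25 rad/s
τ = P_out/ω = 3051/74.25 = 41.1 N·m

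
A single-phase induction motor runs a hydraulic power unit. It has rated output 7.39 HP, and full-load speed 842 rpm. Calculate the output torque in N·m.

62.5 N·m

P_out = 7.39 × 746 = 5513 W
ω = 2π × 842/60 = 88.17 rad/s
τ = P_out/ω = 5513/88.17 = 62.5 N·m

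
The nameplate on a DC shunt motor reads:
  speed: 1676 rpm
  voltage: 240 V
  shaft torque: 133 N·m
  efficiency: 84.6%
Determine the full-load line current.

ω = 2π×1676/60 = 175.5 rad/s; P_out = τω = 133 × 175.5 = 23342 W
P_in = P_out / η = 23342 / 0.846 = 27591 W
I = P_in / V = 27591 / 240 = 115 A

115 A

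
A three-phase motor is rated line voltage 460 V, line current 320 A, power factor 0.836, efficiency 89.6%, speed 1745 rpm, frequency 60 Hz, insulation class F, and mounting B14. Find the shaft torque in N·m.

1050 N·m

P_in = √3·V·I·cosφ = 1.732 × 460 × 320 × 0.836 = 213139 W
P_out = η·P_in = 0.896 × 213139 = 190973 W
n = 1745 rpm
ω = 2π×1745/60 = 182.7 rad/s
τ = P_out/ω = 190973/182.7 = 1050 N·m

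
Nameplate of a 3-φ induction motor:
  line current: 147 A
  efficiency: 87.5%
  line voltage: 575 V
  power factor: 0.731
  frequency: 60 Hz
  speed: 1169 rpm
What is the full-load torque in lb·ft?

P_in = √3·V·I·cosφ = 1.732 × 575 × 147 × 0.731 = 107016 W
P_out = η·P_in = 0.875 × 107016 = 93639 W
n = 1169 rpm
ω = 2π×1169/60 = 122.4 rad/s
τ = P_out/ω = 93639/122.4 = 765 N·m
In lb·ft: 765/1.356 = 564 lb·ft

564 lb·ft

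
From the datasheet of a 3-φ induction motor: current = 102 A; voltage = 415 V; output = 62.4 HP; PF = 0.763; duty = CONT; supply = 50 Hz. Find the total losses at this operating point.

9.39 kW

P_in = √3·V·I·cosφ = 1.732×415×102×0.763 = 55940 W
P_out = 62.4×746 = 46550 W
Losses = P_in − P_out = 55940 − 46550 = 9390 W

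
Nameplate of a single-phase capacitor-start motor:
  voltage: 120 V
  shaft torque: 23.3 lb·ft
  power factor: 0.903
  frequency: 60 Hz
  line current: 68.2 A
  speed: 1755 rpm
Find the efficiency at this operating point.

78.6 %

τ = 23.3 lb·ft × 1.356 = 31.59 N·m
ω = 2π × 1755/60 = 183.8 rad/s; P_out = τω = 31.59 × 183.8 = 5806 W
P_in = V·I·cosφ = 120 × 68.2 × 0.903 = 7390 W
η = P_out / P_in = 5806 / 7390 = 0.786 = 78.6%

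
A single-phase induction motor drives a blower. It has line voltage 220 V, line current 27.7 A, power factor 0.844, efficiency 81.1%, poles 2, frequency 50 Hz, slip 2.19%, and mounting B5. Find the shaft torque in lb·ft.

10 lb·ft

P_in = V·I·cosφ = 220 × 27.7 × 0.844 = 5143 W
P_out = η·P_in = 0.811 × 5143 = 4171 W
n_s = 120×50/2 = 3000 rpm; n = 3000×(1−0.0219) = 2934 rpm
ω = 2π×2934/60 = 307.2 rad/s
τ = P_out/ω = 4171/307.2 = 13.58 N·m
In lb·ft: 13.58/1.356 = 10 lb·ft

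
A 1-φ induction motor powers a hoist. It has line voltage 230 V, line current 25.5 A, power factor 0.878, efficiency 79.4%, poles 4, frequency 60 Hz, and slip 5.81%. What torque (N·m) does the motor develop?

23 N·m

P_in = V·I·cosφ = 230 × 25.5 × 0.878 = 5149 W
P_out = η·P_in = 0.794 × 5149 = 4088 W
n_s = 120×60/4 = 1800 rpm; n = 1800×(1−0.0581) = 1695 rpm
ω = 2π×1695/60 = 177.5 rad/s
τ = P_out/ω = 4088/177.5 = 23 N·m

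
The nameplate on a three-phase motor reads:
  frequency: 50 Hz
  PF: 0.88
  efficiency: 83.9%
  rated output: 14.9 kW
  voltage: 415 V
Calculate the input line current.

P_out = 14.9 kW = 14900 W
P_in = P_out / η = 14900 / 0.839 = 17759 W
I_L = P_in / (√3·V_L·cosφ) = 17759 / (1.732 × 415 × 0.88) = 28.1 A

28.1 A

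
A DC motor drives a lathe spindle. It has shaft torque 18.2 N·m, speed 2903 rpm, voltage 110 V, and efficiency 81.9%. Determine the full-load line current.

61.4 A

ω = 2π×2903/60 = 304 rad/s; P_out = τω = 18.2 × 304 = 5533 W
P_in = P_out / η = 5533 / 0.819 = 6756 W
I = P_in / V = 6756 / 110 = 61.4 A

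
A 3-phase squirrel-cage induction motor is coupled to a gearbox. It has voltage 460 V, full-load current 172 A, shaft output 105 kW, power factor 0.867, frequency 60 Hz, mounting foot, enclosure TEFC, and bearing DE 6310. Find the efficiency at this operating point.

88.4 %

P_out = 105 kW = 105000 W
P_in = √3·V_L·I_L·cosφ = 1.732 × 460 × 172 × 0.867 = 118810 W
η = P_out / P_in = 105000 / 118810 = 0.884 = 88.4%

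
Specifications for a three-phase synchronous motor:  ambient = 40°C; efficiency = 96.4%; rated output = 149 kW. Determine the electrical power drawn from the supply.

155 kW

P_out = 149000 W
P_in = P_out/η = 149000/0.964 = 154564 W = 155 kW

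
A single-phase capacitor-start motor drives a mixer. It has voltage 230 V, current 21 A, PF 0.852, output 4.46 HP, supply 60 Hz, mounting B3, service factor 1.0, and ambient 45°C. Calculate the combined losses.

P_in = V·I·cosφ = 230×21×0.852 = 4115 W
P_out = 4.46×746 = 3327 W
Losses = P_in − P_out = 4115 − 3327 = 788 W

788 W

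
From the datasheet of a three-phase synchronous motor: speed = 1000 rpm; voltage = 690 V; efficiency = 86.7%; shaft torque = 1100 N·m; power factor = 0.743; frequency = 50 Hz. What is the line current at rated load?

150 A

ω = 2π×1000/60 = 104.7 rad/s; P_out = τω = 1100 × 104.7 = 115170 W
P_in = P_out / η = 115170 / 0.867 = 132837 W
I_L = P_in / (√3·V_L·cosφ) = 132837 / (1.732 × 690 × 0.743) = 150 A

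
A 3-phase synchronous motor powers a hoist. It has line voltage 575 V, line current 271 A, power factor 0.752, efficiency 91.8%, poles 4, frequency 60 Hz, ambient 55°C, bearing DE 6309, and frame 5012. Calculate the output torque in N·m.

988 N·m

P_in = √3·V·I·cosφ = 1.732 × 575 × 271 × 0.752 = 202956 W
P_out = η·P_in = 0.918 × 202956 = 186314 W
n = n_s = 120×60/4 = 1800 rpm (synchronous)
ω = 2π×1800/60 = 188.5 rad/s
τ = P_out/ω = 186314/188.5 = 988 N·m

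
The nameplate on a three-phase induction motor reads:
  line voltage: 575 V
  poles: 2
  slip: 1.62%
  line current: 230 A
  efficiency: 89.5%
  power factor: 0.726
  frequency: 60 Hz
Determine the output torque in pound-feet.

296 lb·ft

P_in = √3·V·I·cosφ = 1.732 × 575 × 230 × 0.726 = 166295 W
P_out = η·P_in = 0.895 × 166295 = 148834 W
n_s = 120×60/2 = 3600 rpm; n = 3600×(1−0.0162) = 3542 rpm
ω = 2π×3542/60 = 370.9 rad/s
τ = P_out/ω = 148834/370.9 = 401.3 N·m
In lb·ft: 401.3/1.356 = 296 lb·ft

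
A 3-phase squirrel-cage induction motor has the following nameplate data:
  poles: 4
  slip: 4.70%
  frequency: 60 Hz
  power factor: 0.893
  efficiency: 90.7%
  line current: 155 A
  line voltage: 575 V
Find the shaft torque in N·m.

696 N·m

P_in = √3·V·I·cosφ = 1.732 × 575 × 155 × 0.893 = 137847 W
P_out = η·P_in = 0.907 × 137847 = 125027 W
n_s = 120×60/4 = 1800 rpm; n = 1800×(1−0.047) = 1715 rpm
ω = 2π×1715/60 = 179.6 rad/s
τ = P_out/ω = 125027/179.6 = 696 N·m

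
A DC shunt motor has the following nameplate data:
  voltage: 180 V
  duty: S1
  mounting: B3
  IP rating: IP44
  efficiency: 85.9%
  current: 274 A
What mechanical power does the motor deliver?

P_in = V·I = 180 × 274 = 49320 W
P_out = η·P_in = 0.859 × 49320 = 42366 W

42.4 kW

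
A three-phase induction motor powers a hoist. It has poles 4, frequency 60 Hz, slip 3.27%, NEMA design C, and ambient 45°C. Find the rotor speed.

n_s = 120f/p = 120×60/4 = 1800 rpm
n = n_s(1 − s) = 1800 × (1 − 0.0327) = 1741 rpm

1741 rpm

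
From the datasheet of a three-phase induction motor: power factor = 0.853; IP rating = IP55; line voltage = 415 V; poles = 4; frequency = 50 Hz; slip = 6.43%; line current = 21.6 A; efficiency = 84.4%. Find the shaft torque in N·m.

P_in = √3·V·I·cosφ = 1.732 × 415 × 21.6 × 0.853 = 13243 W
P_out = η·P_in = 0.844 × 13243 = 11177 W
n_s = 120×50/4 = 1500 rpm; n = 1500×(1−0.0643) = 1404 rpm
ω = 2π×1404/60 = 147 rad/s
τ = P_out/ω = 11177/147 = 76 N·m

76 N·m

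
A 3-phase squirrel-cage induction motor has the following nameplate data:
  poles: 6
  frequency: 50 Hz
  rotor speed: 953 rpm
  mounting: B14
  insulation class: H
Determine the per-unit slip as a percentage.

n_s = 120f/p = 120×50/6 = 1000 rpm
s = (n_s − n)/n_s = (1000 − 953)/1000 = 0.0470

4.70 %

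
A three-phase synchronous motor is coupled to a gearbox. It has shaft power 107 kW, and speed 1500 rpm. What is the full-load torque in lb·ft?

502 lb·ft

ω = 2π × 1500/60 = 157.1 rad/s
τ = P/ω = 107000/157.1 = 681.1 N·m
In lb·ft: 681.1/1.356 = 502 lb·ft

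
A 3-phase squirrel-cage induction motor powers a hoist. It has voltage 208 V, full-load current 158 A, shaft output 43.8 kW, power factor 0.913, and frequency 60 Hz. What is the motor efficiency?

P_out = 43.8 kW = 43800 W
P_in = √3·V_L·I_L·cosφ = 1.732 × 208 × 158 × 0.913 = 51968 W
η = P_out / P_in = 43800 / 51968 = 0.843 = 84.3%

84.3 %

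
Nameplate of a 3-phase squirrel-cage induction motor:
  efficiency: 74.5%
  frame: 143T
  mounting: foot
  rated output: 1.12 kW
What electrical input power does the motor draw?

1.5 kW

P_out = 1120 W
P_in = P_out/η = 1120/0.745 = 1503 W = 1.5 kW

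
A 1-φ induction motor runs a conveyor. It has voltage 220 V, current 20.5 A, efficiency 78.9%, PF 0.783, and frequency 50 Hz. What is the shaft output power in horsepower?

P_in = V·I·cosφ = 220 × 20.5 × 0.783 = 3531 W
P_out = η·P_in = 0.789 × 3531 = 2786 W
= 2786/746 = 3.73 HP

3.73 HP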